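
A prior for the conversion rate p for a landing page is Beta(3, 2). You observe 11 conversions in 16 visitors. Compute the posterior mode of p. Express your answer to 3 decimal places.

p̂_MAP = 0.684

Prior: Beta(3, 2).
Data: 11 successes in 16 trials. The binomial likelihood contributes p^11(1−p)^5, so the posterior is Beta(3+11, 2+5) = Beta(14, 7).
For Beta(a, b) with a, b > 1 the mode is (a−1)/(a+b−2) = 13/19 ≈ 0.684.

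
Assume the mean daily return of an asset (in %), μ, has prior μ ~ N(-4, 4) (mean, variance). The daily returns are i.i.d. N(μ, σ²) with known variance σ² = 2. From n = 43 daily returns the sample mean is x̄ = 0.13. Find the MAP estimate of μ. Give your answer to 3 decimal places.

μ̂_MAP = 0.083

n = 43, x̄ = 0.13.
For a Normal prior and Normal likelihood with known variance, the posterior is Normal; its mode equals its mean, the precision-weighted average.
Prior precision 1/σ₀² = 1/4 = 0.25; data precision n/σ² = 43/2 = 21.5.
μ̂ = (0.25·(-4) + 21.5·0.13) / (0.25 + 21.5) = 1.795/21.75 = 359/4350 ≈ 0.083.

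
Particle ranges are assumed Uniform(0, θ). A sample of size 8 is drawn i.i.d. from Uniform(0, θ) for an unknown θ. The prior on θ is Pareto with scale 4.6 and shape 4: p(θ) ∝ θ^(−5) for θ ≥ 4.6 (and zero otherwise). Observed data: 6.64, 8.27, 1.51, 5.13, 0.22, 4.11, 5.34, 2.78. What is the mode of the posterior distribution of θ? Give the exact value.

θ̂_MAP = 8.27

The Uniform(0, θ) likelihood is θ^(−n) for θ ≥ max(xᵢ), zero otherwise. Here max(xᵢ) = 8.27.
Posterior ∝ θ^(−5) · θ^(−8) = θ^(−13) on θ ≥ max(4.6, 8.27) = 8.27.
This density is strictly decreasing in θ, so the posterior mode lies at the lower boundary of the support.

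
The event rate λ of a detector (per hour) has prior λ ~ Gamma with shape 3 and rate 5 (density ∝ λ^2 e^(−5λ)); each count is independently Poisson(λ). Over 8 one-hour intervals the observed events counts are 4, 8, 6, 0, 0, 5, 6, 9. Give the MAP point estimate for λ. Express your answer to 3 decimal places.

λ̂_MAP = 3.077

Σxᵢ = 4+8+6+0+0+5+6+9 = 38, with n = 8.
Posterior ∝ λ^2e^(−5λ) · λ^38e^(−8λ) = λ^40e^(−13λ), i.e. Gamma(shape=41, rate=13).
The mode of a Gamma(a, b) with a ≥ 1 (shape–rate) is (a−1)/b = 40/13 ≈ 3.077.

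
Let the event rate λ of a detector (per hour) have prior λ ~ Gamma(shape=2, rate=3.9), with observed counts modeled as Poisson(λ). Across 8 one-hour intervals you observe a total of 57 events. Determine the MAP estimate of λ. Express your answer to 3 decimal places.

Σxᵢ = 57, n = 8.
Posterior ∝ λe^(−3.9λ) · λ^57e^(−8λ) = λ^58e^(−11.9λ), i.e. Gamma(shape=59, rate=11.9).
The mode of a Gamma(a, b) with a ≥ 1 (shape–rate) is (a−1)/b = 58/11.9 ≈ 4.874.

λ̂_MAP = 4.874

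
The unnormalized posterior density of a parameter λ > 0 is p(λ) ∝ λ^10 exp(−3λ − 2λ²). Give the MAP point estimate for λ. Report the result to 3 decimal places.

ℓ'(λ) = 10/λ − 3 − 4λ. Setting this to zero and multiplying by λ: 4λ² + 3λ − 10 = 0.
λ = (−3 + √(3² + 4·4·10)) / (2·4) = (−3 + √169) / 8 = (−3 + 13)/8 = 5/4.
ℓ''(λ) = −10/λ² − 4 < 0, confirming a maximum.

λ̂_MAP = 1.250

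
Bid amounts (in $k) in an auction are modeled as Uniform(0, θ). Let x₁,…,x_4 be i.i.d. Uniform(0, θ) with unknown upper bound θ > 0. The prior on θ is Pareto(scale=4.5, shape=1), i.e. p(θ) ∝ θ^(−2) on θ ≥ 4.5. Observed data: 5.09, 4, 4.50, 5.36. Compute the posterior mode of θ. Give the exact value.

θ̂_MAP = 5.36

The Uniform(0, θ) likelihood is θ^(−n) for θ ≥ max(xᵢ), zero otherwise. Here max(xᵢ) = 5.36.
Posterior ∝ θ^(−2) · θ^(−4) = θ^(−6) on θ ≥ max(4.5, 5.36) = 5.36.
This density is strictly decreasing in θ, so the posterior mode lies at the lower boundary of the support.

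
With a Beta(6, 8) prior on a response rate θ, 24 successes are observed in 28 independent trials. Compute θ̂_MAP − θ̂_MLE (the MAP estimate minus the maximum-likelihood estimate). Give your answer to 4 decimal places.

MAP − MLE = -0.1321

Posterior is Beta(30, 12); MAP = (30−1)/(42−2) = 29/40 ≈ 0.72500.
MLE ignores the prior: θ̂_MLE = k/n = 24/28 ≈ 0.85714.
Difference = 29/40 − 24/28 = -37/280 ≈ -0.1321.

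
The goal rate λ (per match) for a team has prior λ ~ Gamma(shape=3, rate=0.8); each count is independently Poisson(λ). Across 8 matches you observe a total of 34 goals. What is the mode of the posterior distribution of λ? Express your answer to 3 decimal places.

λ̂_MAP = 4.091

Σxᵢ = 34, n = 8.
Posterior ∝ λ^2e^(−0.8λ) · λ^34e^(−8λ) = λ^36e^(−8.8λ), i.e. Gamma(shape=37, rate=8.8).
The mode of a Gamma(a, b) with a ≥ 1 (shape–rate) is (a−1)/b = 36/8.8 ≈ 4.091.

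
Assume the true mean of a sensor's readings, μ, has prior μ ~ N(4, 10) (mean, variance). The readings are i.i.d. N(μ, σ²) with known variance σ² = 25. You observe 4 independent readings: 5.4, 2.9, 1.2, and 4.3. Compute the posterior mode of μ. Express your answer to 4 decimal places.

n = 4; x̄ = (5.4 + 2.9 + 1.2 + 4.3)/4 = 13.8/4 = 3.45.
For a Normal prior and Normal likelihood with known variance, the posterior is Normal; its mode equals its mean, the precision-weighted average.
Prior precision 1/σ₀² = 1/10 = 0.1; data precision n/σ² = 4/25 = 0.16.
μ̂ = (0.1·4 + 0.16·3.45) / (0.1 + 0.16) = 0.952/0.26 = 238/65 ≈ 3.6615.

μ̂_MAP = 3.6615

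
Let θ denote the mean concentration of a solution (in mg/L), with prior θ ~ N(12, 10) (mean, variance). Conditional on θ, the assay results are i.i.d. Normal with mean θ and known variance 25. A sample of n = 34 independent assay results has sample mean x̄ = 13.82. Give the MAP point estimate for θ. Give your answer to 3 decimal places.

θ̂_MAP = 13.695

n = 34, x̄ = 13.82.
For a Normal prior and Normal likelihood with known variance, the posterior is Normal; its mode equals its mean, the precision-weighted average.
Prior precision 1/σ₀² = 1/10 = 0.1; data precision n/σ² = 34/25 = 1.36.
θ̂ = (0.1·12 + 1.36·13.82) / (0.1 + 1.36) = 19.9952/1.46 = 24994/1825 ≈ 13.695.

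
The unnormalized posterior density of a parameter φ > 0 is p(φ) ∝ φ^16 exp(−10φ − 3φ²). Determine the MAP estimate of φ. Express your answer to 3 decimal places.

φ̂_MAP = 1.000

ℓ'(φ) = 16/φ − 10 − 6φ. Setting this to zero and multiplying by φ: 6φ² + 10φ − 16 = 0.
φ = (−10 + √(10² + 4·6·16)) / (2·6) = (−10 + √484) / 12 = (−10 + 22)/12 = 1.
ℓ''(φ) = −16/φ² − 6 < 0, confirming a maximum.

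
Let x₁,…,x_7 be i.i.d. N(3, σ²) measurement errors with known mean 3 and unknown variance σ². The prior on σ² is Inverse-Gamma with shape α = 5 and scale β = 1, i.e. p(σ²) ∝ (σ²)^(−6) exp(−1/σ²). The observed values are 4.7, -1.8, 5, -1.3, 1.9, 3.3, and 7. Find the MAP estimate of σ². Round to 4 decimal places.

Sum of squared deviations about the known mean: SS = (4.7−3)² + (-1.8−3)² + (5−3)² + (-1.3−3)² + (1.9−3)² + (3.3−3)² + (7−3)² = 65.72.
The Normal likelihood contributes (σ²)^(−n/2) exp(−SS/(2σ²)), so the posterior is Inverse-Gamma(α + n/2, β + SS/2) = Inverse-Gamma(8.5, 33.86).
The mode of Inverse-Gamma(a, b) is b/(a+1) = 33.86/9.5 ≈ 3.5642.

σ̂²_MAP = 3.5642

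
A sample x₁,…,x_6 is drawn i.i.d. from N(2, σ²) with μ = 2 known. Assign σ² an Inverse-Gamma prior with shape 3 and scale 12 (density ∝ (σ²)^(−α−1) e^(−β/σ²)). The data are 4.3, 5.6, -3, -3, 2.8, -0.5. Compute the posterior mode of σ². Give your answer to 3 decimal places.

Sum of squared deviations about the known mean: SS = (4.3−2)² + (5.6−2)² + (-3−2)² + (-3−2)² + (2.8−2)² + (-0.5−2)² = 75.14.
The Normal likelihood contributes (σ²)^(−n/2) exp(−SS/(2σ²)), so the posterior is Inverse-Gamma(α + n/2, β + SS/2) = Inverse-Gamma(6, 49.57).
The mode of Inverse-Gamma(a, b) is b/(a+1) = 49.57/7 ≈ 7.081.

σ̂²_MAP = 7.081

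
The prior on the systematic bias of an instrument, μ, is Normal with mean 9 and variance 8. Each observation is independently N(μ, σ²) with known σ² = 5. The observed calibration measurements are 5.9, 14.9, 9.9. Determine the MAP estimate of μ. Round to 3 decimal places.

n = 3; x̄ = (5.9 + 14.9 + 9.9)/3 = 30.7/3 = 307/30 ≈ 10.2333.
For a Normal prior and Normal likelihood with known variance, the posterior is Normal; its mode equals its mean, the precision-weighted average.
Prior precision 1/σ₀² = 1/8 = 0.125; data precision n/σ² = 3/5 = 0.6.
μ̂ = (0.125·9 + 0.6·(307/30)) / (0.125 + 0.6) = 7.265/0.725 = 1453/145 ≈ 10.021.

μ̂_MAP = 10.021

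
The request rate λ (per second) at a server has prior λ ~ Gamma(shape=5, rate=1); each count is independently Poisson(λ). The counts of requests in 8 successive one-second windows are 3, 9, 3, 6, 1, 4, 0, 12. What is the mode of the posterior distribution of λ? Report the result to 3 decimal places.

λ̂_MAP = 4.667

Σxᵢ = 3+9+3+6+1+4+0+12 = 38, with n = 8.
Posterior ∝ λ^4e^(−1λ) · λ^38e^(−8λ) = λ^42e^(−9λ), i.e. Gamma(shape=43, rate=9).
The mode of a Gamma(a, b) with a ≥ 1 (shape–rate) is (a−1)/b = 42/9 ≈ 4.667.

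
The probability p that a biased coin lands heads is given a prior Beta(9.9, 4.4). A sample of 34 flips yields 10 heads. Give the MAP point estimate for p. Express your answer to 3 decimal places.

p̂_MAP = 0.408

Prior: Beta(9.9, 4.4).
Data: 10 successes in 34 trials. The binomial likelihood contributes p^10(1−p)^24, so the posterior is Beta(9.9+10, 4.4+24) = Beta(19.9, 28.4).
For Beta(a, b) with a, b > 1 the mode is (a−1)/(a+b−2) = 18.9/46.3 ≈ 0.408.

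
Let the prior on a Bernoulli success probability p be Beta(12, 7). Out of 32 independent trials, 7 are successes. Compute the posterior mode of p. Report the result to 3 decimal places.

p̂_MAP = 0.367

Prior: Beta(12, 7).
Data: 7 successes in 32 trials. The binomial likelihood contributes p^7(1−p)^25, so the posterior is Beta(12+7, 7+25) = Beta(19, 32).
For Beta(a, b) with a, b > 1 the mode is (a−1)/(a+b−2) = 18/49 ≈ 0.367.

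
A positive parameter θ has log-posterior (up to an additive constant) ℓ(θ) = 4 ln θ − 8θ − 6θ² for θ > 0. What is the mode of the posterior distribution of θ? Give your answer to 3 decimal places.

ℓ'(θ) = 4/θ − 8 − 12θ. Setting this to zero and multiplying by θ: 12θ² + 8θ − 4 = 0.
θ = (−8 + √(8² + 4·12·4)) / (2·12) = (−8 + √256) / 24 = (−8 + 16)/24 = 1/3.
ℓ''(θ) = −4/θ² − 12 < 0, confirming a maximum.

θ̂_MAP = 0.333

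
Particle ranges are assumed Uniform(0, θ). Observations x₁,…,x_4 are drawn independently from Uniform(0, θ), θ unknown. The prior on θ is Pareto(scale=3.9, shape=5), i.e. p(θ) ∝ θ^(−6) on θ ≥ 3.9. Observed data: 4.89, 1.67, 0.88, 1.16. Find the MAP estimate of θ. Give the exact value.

θ̂_MAP = 4.89

The Uniform(0, θ) likelihood is θ^(−n) for θ ≥ max(xᵢ), zero otherwise. Here max(xᵢ) = 4.89.
Posterior ∝ θ^(−6) · θ^(−4) = θ^(−10) on θ ≥ max(3.9, 4.89) = 4.89.
This density is strictly decreasing in θ, so the posterior mode lies at the lower boundary of the support.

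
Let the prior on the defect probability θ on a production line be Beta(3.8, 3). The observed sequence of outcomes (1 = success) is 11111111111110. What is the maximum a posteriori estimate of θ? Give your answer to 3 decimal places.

Prior: Beta(3.8, 3).
Data: 13 successes in 14 trials (from the sequence). The binomial likelihood contributes θ^13(1−θ)^1, so the posterior is Beta(3.8+13, 3+1) = Beta(16.8, 4).
For Beta(a, b) with a, b > 1 the mode is (a−1)/(a+b−2) = 15.8/18.8 ≈ 0.840.

θ̂_MAP = 0.840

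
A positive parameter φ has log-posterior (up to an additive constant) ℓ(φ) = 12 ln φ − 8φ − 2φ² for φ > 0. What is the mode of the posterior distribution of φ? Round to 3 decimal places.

φ̂_MAP = 1.000

ℓ'(φ) = 12/φ − 8 − 4φ. Setting this to zero and multiplying by φ: 4φ² + 8φ − 12 = 0.
φ = (−8 + √(8² + 4·4·12)) / (2·4) = (−8 + √256) / 8 = (−8 + 16)/8 = 1.
ℓ''(φ) = −12/φ² − 4 < 0, confirming a maximum.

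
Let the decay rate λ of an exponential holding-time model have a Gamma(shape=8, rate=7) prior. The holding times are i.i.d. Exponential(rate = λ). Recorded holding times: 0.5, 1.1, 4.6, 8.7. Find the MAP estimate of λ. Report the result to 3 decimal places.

The Exponential(rate=λ) likelihood is ∝ λ^n e^(−λΣtᵢ). Here n = 4 and Σtᵢ = 0.5 + 1.1 + 4.6 + 8.7 = 14.9.
Posterior ∝ λ^7e^(−7λ) · λ^4e^(−14.9λ) = λ^11e^(−21.9λ), i.e. Gamma(12, 21.9).
Mode = (a−1)/b = 11/21.9 ≈ 0.502.

λ̂_MAP = 0.502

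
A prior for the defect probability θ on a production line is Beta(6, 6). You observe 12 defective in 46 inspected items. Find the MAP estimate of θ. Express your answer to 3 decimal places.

θ̂_MAP = 0.304

Prior: Beta(6, 6).
Data: 12 successes in 46 trials. The binomial likelihood contributes θ^12(1−θ)^34, so the posterior is Beta(6+12, 6+34) = Beta(18, 40).
For Beta(a, b) with a, b > 1 the mode is (a−1)/(a+b−2) = 17/56 ≈ 0.304.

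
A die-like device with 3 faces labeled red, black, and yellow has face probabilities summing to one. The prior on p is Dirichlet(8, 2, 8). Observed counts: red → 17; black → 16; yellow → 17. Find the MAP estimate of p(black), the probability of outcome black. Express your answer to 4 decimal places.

MAP estimate of p(black) = 0.2615

The posterior is Dirichlet(αᵢ + nᵢ) = Dirichlet(25, 18, 25).
For a Dirichlet(a₁,…,a_K) with all aᵢ > 1, the mode has j-th component (aⱼ − 1)/(Σaᵢ − K).
Here Σaᵢ = 68 and K = 3, so p(black) = (18 − 1)/(68 − 3) = 17/65 ≈ 0.2615.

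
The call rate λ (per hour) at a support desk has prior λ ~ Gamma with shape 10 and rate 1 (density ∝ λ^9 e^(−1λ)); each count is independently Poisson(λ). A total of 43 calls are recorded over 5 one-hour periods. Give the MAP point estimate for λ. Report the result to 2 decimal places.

λ̂_MAP = 8.67

Σxᵢ = 43, n = 5.
Posterior ∝ λ^9e^(−1λ) · λ^43e^(−5λ) = λ^52e^(−6λ), i.e. Gamma(shape=53, rate=6).
The mode of a Gamma(a, b) with a ≥ 1 (shape–rate) is (a−1)/b = 52/6 ≈ 8.67.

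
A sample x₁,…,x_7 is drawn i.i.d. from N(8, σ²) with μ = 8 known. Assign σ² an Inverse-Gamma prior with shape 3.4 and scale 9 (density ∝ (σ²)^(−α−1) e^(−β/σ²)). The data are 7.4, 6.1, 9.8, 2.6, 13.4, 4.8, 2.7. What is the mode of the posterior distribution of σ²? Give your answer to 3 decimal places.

Sum of squared deviations about the known mean: SS = (7.4−8)² + (6.1−8)² + (9.8−8)² + (2.6−8)² + (13.4−8)² + (4.8−8)² + (2.7−8)² = 103.86.
The Normal likelihood contributes (σ²)^(−n/2) exp(−SS/(2σ²)), so the posterior is Inverse-Gamma(α + n/2, β + SS/2) = Inverse-Gamma(6.9, 60.93).
The mode of Inverse-Gamma(a, b) is b/(a+1) = 60.93/7.9 ≈ 7.713.

σ̂²_MAP = 7.713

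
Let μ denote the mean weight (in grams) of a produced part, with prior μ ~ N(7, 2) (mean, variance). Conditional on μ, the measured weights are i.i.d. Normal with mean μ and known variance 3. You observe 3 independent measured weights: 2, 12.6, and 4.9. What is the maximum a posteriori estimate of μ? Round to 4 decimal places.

μ̂_MAP = 6.6667

n = 3; x̄ = (2 + 12.6 + 4.9)/3 = 19.5/3 = 6.5.
For a Normal prior and Normal likelihood with known variance, the posterior is Normal; its mode equals its mean, the precision-weighted average.
Prior precision 1/σ₀² = 1/2 = 0.5; data precision n/σ² = 3/3 = 1.
μ̂ = (0.5·7 + 1·6.5) / (0.5 + 1) = 10/1.5 = 20/3 ≈ 6.6667.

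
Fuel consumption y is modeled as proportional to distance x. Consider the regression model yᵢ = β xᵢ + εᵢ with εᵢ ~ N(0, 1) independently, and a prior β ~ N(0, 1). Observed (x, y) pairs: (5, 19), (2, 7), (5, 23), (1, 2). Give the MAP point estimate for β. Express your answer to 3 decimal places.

β̂_MAP = 4.036

log p(β | y) = −Σ(yᵢ − βxᵢ)²/(2·1) − β²/(2·1) + const.
Setting the derivative to zero: Σxᵢ(yᵢ − βxᵢ)/1 − β/1 = 0, so β = Σxᵢyᵢ / (Σxᵢ² + σ²/τ²).
Σxᵢyᵢ = 5·19 + 2·7 + 5·23 + 1·2 = 226; Σxᵢ² = 55; σ²/τ² = 1.
β̂_MAP = 226 / (55 + 1) = 226/56 ≈ 4.036.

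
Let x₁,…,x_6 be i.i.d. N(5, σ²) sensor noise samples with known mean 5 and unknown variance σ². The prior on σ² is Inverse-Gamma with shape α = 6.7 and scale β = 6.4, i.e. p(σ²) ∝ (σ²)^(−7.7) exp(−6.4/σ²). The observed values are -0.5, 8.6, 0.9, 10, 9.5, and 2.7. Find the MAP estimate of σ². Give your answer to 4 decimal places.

Sum of squared deviations about the known mean: SS = (-0.5−5)² + (8.6−5)² + (0.9−5)² + (10−5)² + (9.5−5)² + (2.7−5)² = 110.56.
The Normal likelihood contributes (σ²)^(−n/2) exp(−SS/(2σ²)), so the posterior is Inverse-Gamma(α + n/2, β + SS/2) = Inverse-Gamma(9.7, 61.68).
The mode of Inverse-Gamma(a, b) is b/(a+1) = 61.68/10.7 ≈ 5.7645.

σ̂²_MAP = 5.7645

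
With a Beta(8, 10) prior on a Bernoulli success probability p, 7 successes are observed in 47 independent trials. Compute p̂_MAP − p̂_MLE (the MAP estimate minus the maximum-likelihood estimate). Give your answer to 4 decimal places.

MAP − MLE = 0.0733

Posterior is Beta(15, 50); MAP = (15−1)/(65−2) = 14/63 ≈ 0.22222.
MLE ignores the prior: p̂_MLE = k/n = 7/47 ≈ 0.14894.
Difference = 14/63 − 7/47 = 31/423 ≈ 0.0733.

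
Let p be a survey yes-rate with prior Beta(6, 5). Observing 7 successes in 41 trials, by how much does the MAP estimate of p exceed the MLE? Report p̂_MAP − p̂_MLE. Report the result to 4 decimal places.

Posterior is Beta(13, 39); MAP = (13−1)/(52−2) = 12/50 ≈ 0.24000.
MLE ignores the prior: p̂_MLE = k/n = 7/41 ≈ 0.17073.
Difference = 12/50 − 7/41 = 71/1025 ≈ 0.0693.

MAP − MLE = 0.0693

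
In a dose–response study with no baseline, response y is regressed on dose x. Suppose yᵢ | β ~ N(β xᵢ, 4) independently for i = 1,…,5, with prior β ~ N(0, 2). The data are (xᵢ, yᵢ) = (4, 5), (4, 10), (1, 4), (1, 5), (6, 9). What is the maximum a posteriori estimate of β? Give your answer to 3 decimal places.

log p(β | y) = −Σ(yᵢ − βxᵢ)²/(2·4) − β²/(2·2) + const.
Setting the derivative to zero: Σxᵢ(yᵢ − βxᵢ)/4 − β/2 = 0, so β = Σxᵢyᵢ / (Σxᵢ² + σ²/τ²).
Σxᵢyᵢ = 4·5 + 4·10 + 1·4 + 1·5 + 6·9 = 123; Σxᵢ² = 70; σ²/τ² = 2.
β̂_MAP = 123 / (70 + 2) = 123/72 ≈ 1.708.

β̂_MAP = 1.708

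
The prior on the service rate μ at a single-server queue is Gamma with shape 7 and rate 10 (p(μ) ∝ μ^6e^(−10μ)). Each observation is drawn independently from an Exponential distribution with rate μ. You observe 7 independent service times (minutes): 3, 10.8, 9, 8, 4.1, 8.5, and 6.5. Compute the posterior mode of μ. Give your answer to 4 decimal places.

μ̂_MAP = 0.2170

The Exponential(rate=μ) likelihood is ∝ μ^n e^(−μΣtᵢ). Here n = 7 and Σtᵢ = 3 + 10.8 + 9 + 8 + 4.1 + 8.5 + 6.5 = 49.9.
Posterior ∝ μ^6e^(−10μ) · μ^7e^(−49.9μ) = μ^13e^(−59.9μ), i.e. Gamma(14, 59.9).
Mode = (a−1)/b = 13/59.9 ≈ 0.2170.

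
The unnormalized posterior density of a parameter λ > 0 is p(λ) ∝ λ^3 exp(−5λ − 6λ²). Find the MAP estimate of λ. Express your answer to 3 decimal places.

ℓ'(λ) = 3/λ − 5 − 12λ. Setting this to zero and multiplying by λ: 12λ² + 5λ − 3 = 0.
λ = (−5 + √(5² + 4·12·3)) / (2·12) = (−5 + √169) / 24 = (−5 + 13)/24 = 1/3.
ℓ''(λ) = −3/λ² − 12 < 0, confirming a maximum.

λ̂_MAP = 0.333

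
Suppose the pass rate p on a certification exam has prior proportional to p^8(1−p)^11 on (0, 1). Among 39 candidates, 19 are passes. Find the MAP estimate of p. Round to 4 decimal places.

p̂_MAP = 0.4655

The prior density ∝ p^8(1−p)^11 is the kernel of Beta(9, 12).
Data: 19 successes in 39 trials. The binomial likelihood contributes p^19(1−p)^20, so the posterior is Beta(9+19, 12+20) = Beta(28, 32).
For Beta(a, b) with a, b > 1 the mode is (a−1)/(a+b−2) = 27/58 ≈ 0.4655.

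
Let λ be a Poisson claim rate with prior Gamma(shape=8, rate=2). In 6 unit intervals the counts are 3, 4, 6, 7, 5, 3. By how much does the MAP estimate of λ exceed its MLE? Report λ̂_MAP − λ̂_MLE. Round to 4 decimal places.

MAP − MLE = -0.2917

Σxᵢ = 28. Posterior is Gamma(36, 8); MAP = (36−1)/8 = 35/8 ≈ 4.37500.
MLE = x̄ = 28/6 ≈ 4.66667.
Difference = 35/8 − 28/6 = -7/24 ≈ -0.2917.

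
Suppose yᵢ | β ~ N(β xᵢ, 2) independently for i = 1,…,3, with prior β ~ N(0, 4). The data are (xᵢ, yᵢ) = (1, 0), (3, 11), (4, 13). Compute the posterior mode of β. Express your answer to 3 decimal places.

log p(β | y) = −Σ(yᵢ − βxᵢ)²/(2·2) − β²/(2·4) + const.
Setting the derivative to zero: Σxᵢ(yᵢ − βxᵢ)/2 − β/4 = 0, so β = Σxᵢyᵢ / (Σxᵢ² + σ²/τ²).
Σxᵢyᵢ = 1·0 + 3·11 + 4·13 = 85; Σxᵢ² = 26; σ²/τ² = 0.5.
β̂_MAP = 85 / (26 + 0.5) = 85/26.5 ≈ 3.208.

β̂_MAP = 3.208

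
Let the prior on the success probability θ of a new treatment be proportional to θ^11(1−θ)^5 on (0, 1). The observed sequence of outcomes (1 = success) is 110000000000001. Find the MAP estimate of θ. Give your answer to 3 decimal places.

θ̂_MAP = 0.452

The prior density ∝ θ^11(1−θ)^5 is the kernel of Beta(12, 6).
Data: 3 successes in 15 trials (from the sequence). The binomial likelihood contributes θ^3(1−θ)^12, so the posterior is Beta(12+3, 6+12) = Beta(15, 18).
For Beta(a, b) with a, b > 1 the mode is (a−1)/(a+b−2) = 14/31 ≈ 0.452.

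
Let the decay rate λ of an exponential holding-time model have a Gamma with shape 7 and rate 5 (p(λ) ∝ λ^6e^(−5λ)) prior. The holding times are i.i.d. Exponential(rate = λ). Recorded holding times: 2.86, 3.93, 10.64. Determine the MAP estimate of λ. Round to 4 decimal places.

λ̂_MAP = 0.4012

The Exponential(rate=λ) likelihood is ∝ λ^n e^(−λΣtᵢ). Here n = 3 and Σtᵢ = 2.86 + 3.93 + 10.64 = 17.43.
Posterior ∝ λ^6e^(−5λ) · λ^3e^(−17.43λ) = λ^9e^(−22.43λ), i.e. Gamma(10, 22.43).
Mode = (a−1)/b = 9/22.43 ≈ 0.4012.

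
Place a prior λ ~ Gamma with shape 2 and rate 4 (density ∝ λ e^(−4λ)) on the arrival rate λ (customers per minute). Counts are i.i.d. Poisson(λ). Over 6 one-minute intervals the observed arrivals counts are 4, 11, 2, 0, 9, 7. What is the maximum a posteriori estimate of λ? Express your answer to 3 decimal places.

λ̂_MAP = 3.400

Σxᵢ = 4+11+2+0+9+7 = 33, with n = 6.
Posterior ∝ λe^(−4λ) · λ^33e^(−6λ) = λ^34e^(−10λ), i.e. Gamma(shape=35, rate=10).
The mode of a Gamma(a, b) with a ≥ 1 (shape–rate) is (a−1)/b = 34/10 ≈ 3.400.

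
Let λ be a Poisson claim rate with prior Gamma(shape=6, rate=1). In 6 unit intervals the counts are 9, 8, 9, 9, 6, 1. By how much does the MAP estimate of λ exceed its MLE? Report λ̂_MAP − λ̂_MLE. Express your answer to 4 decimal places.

MAP − MLE = -0.2857

Σxᵢ = 42. Posterior is Gamma(48, 7); MAP = (48−1)/7 = 47/7 ≈ 6.71429.
MLE = x̄ = 42/6 ≈ 7.00000.
Difference = 47/7 − 42/6 = -2/7 ≈ -0.2857.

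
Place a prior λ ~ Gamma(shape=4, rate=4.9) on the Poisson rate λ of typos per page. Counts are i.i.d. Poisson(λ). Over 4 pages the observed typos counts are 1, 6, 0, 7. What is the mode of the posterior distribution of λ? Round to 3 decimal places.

Σxᵢ = 1+6+0+7 = 14, with n = 4.
Posterior ∝ λ^3e^(−4.9λ) · λ^14e^(−4λ) = λ^17e^(−8.9λ), i.e. Gamma(shape=18, rate=8.9).
The mode of a Gamma(a, b) with a ≥ 1 (shape–rate) is (a−1)/b = 17/8.9 ≈ 1.910.

λ̂_MAP = 1.910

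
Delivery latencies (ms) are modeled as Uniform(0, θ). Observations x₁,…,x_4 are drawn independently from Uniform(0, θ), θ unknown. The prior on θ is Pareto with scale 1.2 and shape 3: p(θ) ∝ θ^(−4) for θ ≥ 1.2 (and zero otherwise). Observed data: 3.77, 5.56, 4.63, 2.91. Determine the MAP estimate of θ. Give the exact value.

θ̂_MAP = 5.56

The Uniform(0, θ) likelihood is θ^(−n) for θ ≥ max(xᵢ), zero otherwise. Here max(xᵢ) = 5.56.
Posterior ∝ θ^(−4) · θ^(−4) = θ^(−8) on θ ≥ max(1.2, 5.56) = 5.56.
This density is strictly decreasing in θ, so the posterior mode lies at the lower boundary of the support.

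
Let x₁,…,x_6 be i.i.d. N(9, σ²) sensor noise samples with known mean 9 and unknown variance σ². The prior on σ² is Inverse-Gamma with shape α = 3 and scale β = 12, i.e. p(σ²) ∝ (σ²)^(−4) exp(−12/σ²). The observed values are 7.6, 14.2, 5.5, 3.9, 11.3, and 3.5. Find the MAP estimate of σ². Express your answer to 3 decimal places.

σ̂²_MAP = 9.057

Sum of squared deviations about the known mean: SS = (7.6−9)² + (14.2−9)² + (5.5−9)² + (3.9−9)² + (11.3−9)² + (3.5−9)² = 102.8.
The Normal likelihood contributes (σ²)^(−n/2) exp(−SS/(2σ²)), so the posterior is Inverse-Gamma(α + n/2, β + SS/2) = Inverse-Gamma(6, 63.4).
The mode of Inverse-Gamma(a, b) is b/(a+1) = 63.4/7 ≈ 9.057.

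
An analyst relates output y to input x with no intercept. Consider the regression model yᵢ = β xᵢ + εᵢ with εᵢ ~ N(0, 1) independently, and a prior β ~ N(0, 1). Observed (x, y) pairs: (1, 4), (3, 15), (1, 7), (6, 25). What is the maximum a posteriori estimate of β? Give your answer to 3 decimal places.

β̂_MAP = 4.292

log p(β | y) = −Σ(yᵢ − βxᵢ)²/(2·1) − β²/(2·1) + const.
Setting the derivative to zero: Σxᵢ(yᵢ − βxᵢ)/1 − β/1 = 0, so β = Σxᵢyᵢ / (Σxᵢ² + σ²/τ²).
Σxᵢyᵢ = 1·4 + 3·15 + 1·7 + 6·25 = 206; Σxᵢ² = 47; σ²/τ² = 1.
β̂_MAP = 206 / (47 + 1) = 206/48 ≈ 4.292.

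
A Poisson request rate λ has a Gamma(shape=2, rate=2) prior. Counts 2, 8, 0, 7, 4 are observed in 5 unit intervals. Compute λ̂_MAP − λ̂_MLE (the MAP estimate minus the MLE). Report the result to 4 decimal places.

MAP − MLE = -1.0571

Σxᵢ = 21. Posterior is Gamma(23, 7); MAP = (23−1)/7 = 22/7 ≈ 3.14286.
MLE = x̄ = 21/5 ≈ 4.20000.
Difference = 22/7 − 21/5 = -37/35 ≈ -1.0571.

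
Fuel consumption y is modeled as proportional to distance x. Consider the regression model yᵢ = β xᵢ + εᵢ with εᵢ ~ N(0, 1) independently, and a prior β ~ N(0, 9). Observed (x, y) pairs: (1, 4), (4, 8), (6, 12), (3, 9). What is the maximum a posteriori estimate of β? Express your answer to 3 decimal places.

β̂_MAP = 2.174

log p(β | y) = −Σ(yᵢ − βxᵢ)²/(2·1) − β²/(2·9) + const.
Setting the derivative to zero: Σxᵢ(yᵢ − βxᵢ)/1 − β/9 = 0, so β = Σxᵢyᵢ / (Σxᵢ² + σ²/τ²).
Σxᵢyᵢ = 1·4 + 4·8 + 6·12 + 3·9 = 135; Σxᵢ² = 62; σ²/τ² = 1/9.
β̂_MAP = 135 / (62 + 1/9) = 135/(559/9) = 1215/559 ≈ 2.174.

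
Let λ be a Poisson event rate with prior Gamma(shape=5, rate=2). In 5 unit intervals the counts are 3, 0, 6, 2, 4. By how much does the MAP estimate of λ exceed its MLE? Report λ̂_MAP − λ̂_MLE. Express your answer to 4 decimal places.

Σxᵢ = 15. Posterior is Gamma(20, 7); MAP = (20−1)/7 = 19/7 ≈ 2.71429.
MLE = x̄ = 15/5 ≈ 3.00000.
Difference = 19/7 − 15/5 = -2/7 ≈ -0.2857.

MAP − MLE = -0.2857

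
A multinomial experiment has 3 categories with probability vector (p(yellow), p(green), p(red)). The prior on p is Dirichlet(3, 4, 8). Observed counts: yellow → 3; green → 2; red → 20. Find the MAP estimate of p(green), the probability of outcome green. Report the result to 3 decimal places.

The posterior is Dirichlet(αᵢ + nᵢ) = Dirichlet(6, 6, 28).
For a Dirichlet(a₁,…,a_K) with all aᵢ > 1, the mode has j-th component (aⱼ − 1)/(Σaᵢ − K).
Here Σaᵢ = 40 and K = 3, so p(green) = (6 − 1)/(40 − 3) = 5/37 ≈ 0.135.

MAP estimate of p(green) = 0.135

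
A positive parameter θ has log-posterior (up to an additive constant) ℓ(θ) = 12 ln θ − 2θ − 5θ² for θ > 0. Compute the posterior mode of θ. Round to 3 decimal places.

ℓ'(θ) = 12/θ − 2 − 10θ. Setting this to zero and multiplying by θ: 10θ² + 2θ − 12 = 0.
θ = (−2 + √(2² + 4·10·12)) / (2·10) = (−2 + √484) / 20 = (−2 + 22)/20 = 1.
ℓ''(θ) = −12/θ² − 10 < 0, confirming a maximum.

θ̂_MAP = 1.000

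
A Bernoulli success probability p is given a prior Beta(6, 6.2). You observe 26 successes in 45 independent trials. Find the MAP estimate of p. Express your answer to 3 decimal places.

Prior: Beta(6, 6.2).
Data: 26 successes in 45 trials. The binomial likelihood contributes p^26(1−p)^19, so the posterior is Beta(6+26, 6.2+19) = Beta(32, 25.2).
For Beta(a, b) with a, b > 1 the mode is (a−1)/(a+b−2) = 31/55.2 ≈ 0.562.

p̂_MAP = 0.562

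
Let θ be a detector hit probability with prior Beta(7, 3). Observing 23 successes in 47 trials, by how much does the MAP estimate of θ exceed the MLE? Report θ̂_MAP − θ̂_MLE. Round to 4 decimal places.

MAP − MLE = 0.0379

Posterior is Beta(30, 27); MAP = (30−1)/(57−2) = 29/55 ≈ 0.52727.
MLE ignores the prior: θ̂_MLE = k/n = 23/47 ≈ 0.48936.
Difference = 29/55 − 23/47 = 98/2585 ≈ 0.0379.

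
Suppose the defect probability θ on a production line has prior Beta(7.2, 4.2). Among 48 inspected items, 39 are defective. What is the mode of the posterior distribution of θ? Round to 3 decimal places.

Prior: Beta(7.2, 4.2).
Data: 39 successes in 48 trials. The binomial likelihood contributes θ^39(1−θ)^9, so the posterior is Beta(7.2+39, 4.2+9) = Beta(46.2, 13.2).
For Beta(a, b) with a, b > 1 the mode is (a−1)/(a+b−2) = 45.2/57.4 ≈ 0.787.

θ̂_MAP = 0.787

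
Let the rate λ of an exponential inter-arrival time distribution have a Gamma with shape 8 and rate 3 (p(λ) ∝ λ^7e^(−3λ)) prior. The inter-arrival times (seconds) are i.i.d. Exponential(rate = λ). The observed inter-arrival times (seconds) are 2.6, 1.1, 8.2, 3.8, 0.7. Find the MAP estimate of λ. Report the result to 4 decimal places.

The Exponential(rate=λ) likelihood is ∝ λ^n e^(−λΣtᵢ). Here n = 5 and Σtᵢ = 2.6 + 1.1 + 8.2 + 3.8 + 0.7 = 16.4.
Posterior ∝ λ^7e^(−3λ) · λ^5e^(−16.4λ) = λ^12e^(−19.4λ), i.e. Gamma(13, 19.4).
Mode = (a−1)/b = 12/19.4 ≈ 0.6186.

λ̂_MAP = 0.6186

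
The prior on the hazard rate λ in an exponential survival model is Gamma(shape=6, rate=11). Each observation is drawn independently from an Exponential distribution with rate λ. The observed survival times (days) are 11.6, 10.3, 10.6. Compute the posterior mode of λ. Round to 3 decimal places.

The Exponential(rate=λ) likelihood is ∝ λ^n e^(−λΣtᵢ). Here n = 3 and Σtᵢ = 11.6 + 10.3 + 10.6 = 32.5.
Posterior ∝ λ^5e^(−11λ) · λ^3e^(−32.5λ) = λ^8e^(−43.5λ), i.e. Gamma(9, 43.5).
Mode = (a−1)/b = 8/43.5 ≈ 0.184.

λ̂_MAP = 0.184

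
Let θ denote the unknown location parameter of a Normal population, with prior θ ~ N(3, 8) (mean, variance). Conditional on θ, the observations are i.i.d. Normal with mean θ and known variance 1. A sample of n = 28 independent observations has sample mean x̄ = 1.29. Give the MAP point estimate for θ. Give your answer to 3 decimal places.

n = 28, x̄ = 1.29.
For a Normal prior and Normal likelihood with known variance, the posterior is Normal; its mode equals its mean, the precision-weighted average.
Prior precision 1/σ₀² = 1/8 = 0.125; data precision n/σ² = 28/1 = 28.
θ̂ = (0.125·3 + 28·1.29) / (0.125 + 28) = 36.495/28.125 = 1.2976 ≈ 1.298.

θ̂_MAP = 1.298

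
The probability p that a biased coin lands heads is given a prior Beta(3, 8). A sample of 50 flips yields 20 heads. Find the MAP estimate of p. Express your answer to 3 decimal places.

Prior: Beta(3, 8).
Data: 20 successes in 50 trials. The binomial likelihood contributes p^20(1−p)^30, so the posterior is Beta(3+20, 8+30) = Beta(23, 38).
For Beta(a, b) with a, b > 1 the mode is (a−1)/(a+b−2) = 22/59 ≈ 0.373.

p̂_MAP = 0.373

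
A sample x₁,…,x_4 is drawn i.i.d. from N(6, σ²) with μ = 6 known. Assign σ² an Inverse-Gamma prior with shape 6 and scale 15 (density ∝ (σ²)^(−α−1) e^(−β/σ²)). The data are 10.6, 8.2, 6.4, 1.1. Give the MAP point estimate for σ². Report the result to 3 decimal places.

Sum of squared deviations about the known mean: SS = (10.6−6)² + (8.2−6)² + (6.4−6)² + (1.1−6)² = 50.17.
The Normal likelihood contributes (σ²)^(−n/2) exp(−SS/(2σ²)), so the posterior is Inverse-Gamma(α + n/2, β + SS/2) = Inverse-Gamma(8, 40.085).
The mode of Inverse-Gamma(a, b) is b/(a+1) = 40.085/9 ≈ 4.454.

σ̂²_MAP = 4.454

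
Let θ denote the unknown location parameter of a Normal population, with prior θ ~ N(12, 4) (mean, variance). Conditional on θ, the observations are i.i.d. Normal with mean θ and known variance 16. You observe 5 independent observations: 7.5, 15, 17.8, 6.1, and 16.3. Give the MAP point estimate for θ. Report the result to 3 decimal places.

θ̂_MAP = 12.300

n = 5; x̄ = (7.5 + 15 + 17.8 + 6.1 + 16.3)/5 = 62.7/5 = 12.54.
For a Normal prior and Normal likelihood with known variance, the posterior is Normal; its mode equals its mean, the precision-weighted average.
Prior precision 1/σ₀² = 1/4 = 0.25; data precision n/σ² = 5/16 = 0.3125.
θ̂ = (0.25·12 + 0.3125·12.54) / (0.25 + 0.3125) = 6.91875/0.5625 = 12.300.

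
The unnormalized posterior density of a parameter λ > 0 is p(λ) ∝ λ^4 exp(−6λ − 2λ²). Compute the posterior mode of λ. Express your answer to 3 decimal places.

ℓ'(λ) = 4/λ − 6 − 4λ. Setting this to zero and multiplying by λ: 4λ² + 6λ − 4 = 0.
λ = (−6 + √(6² + 4·4·4)) / (2·4) = (−6 + √100) / 8 = (−6 + 10)/8 = 1/2.
ℓ''(λ) = −4/λ² − 4 < 0, confirming a maximum.

λ̂_MAP = 0.500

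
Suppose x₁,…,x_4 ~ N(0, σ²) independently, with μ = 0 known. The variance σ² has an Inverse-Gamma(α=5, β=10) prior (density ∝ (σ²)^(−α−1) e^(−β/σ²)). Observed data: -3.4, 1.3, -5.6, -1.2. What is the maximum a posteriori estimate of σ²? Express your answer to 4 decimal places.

σ̂²_MAP = 4.1281

Sum of squared deviations about the known mean: SS = (-3.4−0)² + (1.3−0)² + (-5.6−0)² + (-1.2−0)² = 46.05.
The Normal likelihood contributes (σ²)^(−n/2) exp(−SS/(2σ²)), so the posterior is Inverse-Gamma(α + n/2, β + SS/2) = Inverse-Gamma(7, 33.025).
The mode of Inverse-Gamma(a, b) is b/(a+1) = 33.025/8 ≈ 4.1281.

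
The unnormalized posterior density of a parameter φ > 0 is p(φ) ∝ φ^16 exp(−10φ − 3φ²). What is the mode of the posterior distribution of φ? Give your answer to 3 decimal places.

φ̂_MAP = 1.000

ℓ'(φ) = 16/φ − 10 − 6φ. Setting this to zero and multiplying by φ: 6φ² + 10φ − 16 = 0.
φ = (−10 + √(10² + 4·6·16)) / (2·6) = (−10 + √484) / 12 = (−10 + 22)/12 = 1.
ℓ''(φ) = −16/φ² − 6 < 0, confirming a maximum.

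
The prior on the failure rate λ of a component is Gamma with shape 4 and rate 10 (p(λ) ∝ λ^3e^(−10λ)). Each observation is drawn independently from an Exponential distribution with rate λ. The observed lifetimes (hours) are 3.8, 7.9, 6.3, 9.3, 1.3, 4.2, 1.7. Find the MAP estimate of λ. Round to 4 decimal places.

The Exponential(rate=λ) likelihood is ∝ λ^n e^(−λΣtᵢ). Here n = 7 and Σtᵢ = 3.8 + 7.9 + 6.3 + 9.3 + 1.3 + 4.2 + 1.7 = 34.5.
Posterior ∝ λ^3e^(−10λ) · λ^7e^(−34.5λ) = λ^10e^(−44.5λ), i.e. Gamma(11, 44.5).
Mode = (a−1)/b = 10/44.5 ≈ 0.2247.

λ̂_MAP = 0.2247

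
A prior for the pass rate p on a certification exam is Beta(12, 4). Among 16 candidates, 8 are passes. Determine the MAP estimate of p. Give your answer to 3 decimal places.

p̂_MAP = 0.633

Prior: Beta(12, 4).
Data: 8 successes in 16 trials. The binomial likelihood contributes p^8(1−p)^8, so the posterior is Beta(12+8, 4+8) = Beta(20, 12).
For Beta(a, b) with a, b > 1 the mode is (a−1)/(a+b−2) = 19/30 ≈ 0.633.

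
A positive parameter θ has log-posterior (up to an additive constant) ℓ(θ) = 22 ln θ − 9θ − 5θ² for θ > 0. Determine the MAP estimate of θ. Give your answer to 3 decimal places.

ℓ'(θ) = 22/θ − 9 − 10θ. Setting this to zero and multiplying by θ: 10θ² + 9θ − 22 = 0.
θ = (−9 + √(9² + 4·10·22)) / (2·10) = (−9 + √961) / 20 = (−9 + 31)/20 = 11/10.
ℓ''(θ) = −22/θ² − 10 < 0, confirming a maximum.

θ̂_MAP = 1.100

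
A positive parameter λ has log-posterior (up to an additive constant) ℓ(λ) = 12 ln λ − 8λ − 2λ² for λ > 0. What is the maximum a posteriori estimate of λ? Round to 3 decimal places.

λ̂_MAP = 1.000

ℓ'(λ) = 12/λ − 8 − 4λ. Setting this to zero and multiplying by λ: 4λ² + 8λ − 12 = 0.
λ = (−8 + √(8² + 4·4·12)) / (2·4) = (−8 + √256) / 8 = (−8 + 16)/8 = 1.
ℓ''(λ) = −12/λ² − 4 < 0, confirming a maximum.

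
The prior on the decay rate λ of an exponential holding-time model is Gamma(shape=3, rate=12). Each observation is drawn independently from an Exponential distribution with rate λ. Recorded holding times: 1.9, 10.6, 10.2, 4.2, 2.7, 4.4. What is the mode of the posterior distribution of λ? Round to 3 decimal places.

λ̂_MAP = 0.174

The Exponential(rate=λ) likelihood is ∝ λ^n e^(−λΣtᵢ). Here n = 6 and Σtᵢ = 1.9 + 10.6 + 10.2 + 4.2 + 2.7 + 4.4 = 34.
Posterior ∝ λ^2e^(−12λ) · λ^6e^(−34λ) = λ^8e^(−46λ), i.e. Gamma(9, 46).
Mode = (a−1)/b = 8/46 ≈ 0.174.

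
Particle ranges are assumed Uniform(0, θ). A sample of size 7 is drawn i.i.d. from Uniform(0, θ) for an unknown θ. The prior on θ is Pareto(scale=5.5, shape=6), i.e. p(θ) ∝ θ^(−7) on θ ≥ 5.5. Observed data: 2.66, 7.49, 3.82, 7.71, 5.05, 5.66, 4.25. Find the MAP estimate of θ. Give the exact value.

θ̂_MAP = 7.71

The Uniform(0, θ) likelihood is θ^(−n) for θ ≥ max(xᵢ), zero otherwise. Here max(xᵢ) = 7.71.
Posterior ∝ θ^(−7) · θ^(−7) = θ^(−14) on θ ≥ max(5.5, 7.71) = 7.71.
This density is strictly decreasing in θ, so the posterior mode lies at the lower boundary of the support.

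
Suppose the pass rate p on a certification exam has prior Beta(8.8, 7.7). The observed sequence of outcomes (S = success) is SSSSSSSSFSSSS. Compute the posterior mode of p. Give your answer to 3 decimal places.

Prior: Beta(8.8, 7.7).
Data: 12 successes in 13 trials (from the sequence). The binomial likelihood contributes p^12(1−p)^1, so the posterior is Beta(8.8+12, 7.7+1) = Beta(20.8, 8.7).
For Beta(a, b) with a, b > 1 the mode is (a−1)/(a+b−2) = 19.8/27.5 ≈ 0.720.

p̂_MAP = 0.720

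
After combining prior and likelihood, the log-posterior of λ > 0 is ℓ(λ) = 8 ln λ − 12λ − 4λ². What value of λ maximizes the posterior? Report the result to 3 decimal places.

λ̂_MAP = 0.500

ℓ'(λ) = 8/λ − 12 − 8λ. Setting this to zero and multiplying by λ: 8λ² + 12λ − 8 = 0.
λ = (−12 + √(12² + 4·8·8)) / (2·8) = (−12 + √400) / 16 = (−12 + 20)/16 = 1/2.
ℓ''(λ) = −8/λ² − 8 < 0, confirming a maximum.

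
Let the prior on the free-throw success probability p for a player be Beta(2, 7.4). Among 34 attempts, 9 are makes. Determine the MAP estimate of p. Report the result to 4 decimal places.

p̂_MAP = 0.2415

Prior: Beta(2, 7.4).
Data: 9 successes in 34 trials. The binomial likelihood contributes p^9(1−p)^25, so the posterior is Beta(2+9, 7.4+25) = Beta(11, 32.4).
For Beta(a, b) with a, b > 1 the mode is (a−1)/(a+b−2) = 10/41.4 ≈ 0.2415.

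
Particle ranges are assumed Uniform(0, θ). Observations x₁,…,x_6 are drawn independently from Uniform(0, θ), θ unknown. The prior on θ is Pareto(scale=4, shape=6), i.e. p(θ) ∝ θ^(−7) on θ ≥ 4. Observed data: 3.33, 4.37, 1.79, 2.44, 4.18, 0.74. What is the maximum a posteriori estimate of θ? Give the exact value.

The Uniform(0, θ) likelihood is θ^(−n) for θ ≥ max(xᵢ), zero otherwise. Here max(xᵢ) = 4.37.
Posterior ∝ θ^(−7) · θ^(−6) = θ^(−13) on θ ≥ max(4, 4.37) = 4.37.
This density is strictly decreasing in θ, so the posterior mode lies at the lower boundary of the support.

θ̂_MAP = 4.37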